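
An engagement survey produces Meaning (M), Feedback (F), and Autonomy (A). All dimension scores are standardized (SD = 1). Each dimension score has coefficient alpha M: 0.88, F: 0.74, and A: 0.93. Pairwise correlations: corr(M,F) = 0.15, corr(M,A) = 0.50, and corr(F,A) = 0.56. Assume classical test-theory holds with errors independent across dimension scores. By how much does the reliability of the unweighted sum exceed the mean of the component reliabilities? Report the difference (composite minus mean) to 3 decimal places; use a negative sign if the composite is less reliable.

0.067

Var(sum) = 3 + 2.42 = 5.42; true-score variance = 2.55 + 2.42 = 4.97; composite reliability = 0.9170.
Mean component reliability = 0.8500.
Difference = 0.9170 − 0.8500 = 0.067.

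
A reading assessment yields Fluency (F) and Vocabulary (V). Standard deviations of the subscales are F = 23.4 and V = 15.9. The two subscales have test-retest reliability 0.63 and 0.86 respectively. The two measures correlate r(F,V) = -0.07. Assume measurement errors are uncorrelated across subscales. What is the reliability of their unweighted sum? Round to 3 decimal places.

0.682

Var(F+V) = 23.4² + 15.9² + 2·[23.4·15.9·(-0.07)] = 800.37 − 52.0884 = 748.282.
Because errors are independent across components, Cov(Tᵢ,Tⱼ) = Cov(Xᵢ,Xⱼ); the off-diagonal part of the true-score variance is the same as above.
True-score variance = [23.4²·0.63 + 15.9²·0.86] − 52.0884 = 562.379 − 52.0884 = 510.291.
Reliability = 510.291 / 748.282 = 0.682.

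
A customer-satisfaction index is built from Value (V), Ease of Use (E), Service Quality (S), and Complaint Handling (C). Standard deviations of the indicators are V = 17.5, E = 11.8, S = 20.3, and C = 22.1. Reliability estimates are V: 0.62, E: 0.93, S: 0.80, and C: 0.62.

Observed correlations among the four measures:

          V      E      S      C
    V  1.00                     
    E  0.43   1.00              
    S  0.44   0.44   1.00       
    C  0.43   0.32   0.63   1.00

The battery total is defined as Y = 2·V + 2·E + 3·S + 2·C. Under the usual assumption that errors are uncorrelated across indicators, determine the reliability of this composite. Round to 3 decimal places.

Var(Y) = 2²·17.5² + 2²·11.8² + 3²·20.3² + 2²·22.1² + 2·[4·17.5·11.8·0.43 + 6·17.5·20.3·0.44 + 4·17.5·22.1·0.43 + 6·11.8·20.3·0.44 + 4·11.8·22.1·0.32 + 6·20.3·22.1·0.63] = 7444.41 + 9240.51 = 16684.9.
With uncorrelated errors the cross-covariances are all true-score covariance, so they carry over unchanged; only the diagonal terms shrink to ρᵢσᵢ².
True-score variance = [2²·17.5²·0.62 + 2²·11.8²·0.93 + 3²·20.3²·0.80 + 2²·22.1²·0.62] + 9240.51 = 5455.78 + 9240.51 = 14696.3.
Reliability = 14696.3 / 16684.9 = 0.881.

0.881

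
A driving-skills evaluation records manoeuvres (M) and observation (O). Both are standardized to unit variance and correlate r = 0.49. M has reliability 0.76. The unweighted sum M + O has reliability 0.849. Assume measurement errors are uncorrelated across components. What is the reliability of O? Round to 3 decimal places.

0.790

Var(M+O) = 2 + 2·0.49 = 2.980.
True-score variance = ρ_M + ρ_O + 2·0.49, so 0.849 = (0.76 + ρ_O + 0.98) / 2.980.
ρ_O = 0.849·2.980 − 0.76 − 0.98 = 0.790.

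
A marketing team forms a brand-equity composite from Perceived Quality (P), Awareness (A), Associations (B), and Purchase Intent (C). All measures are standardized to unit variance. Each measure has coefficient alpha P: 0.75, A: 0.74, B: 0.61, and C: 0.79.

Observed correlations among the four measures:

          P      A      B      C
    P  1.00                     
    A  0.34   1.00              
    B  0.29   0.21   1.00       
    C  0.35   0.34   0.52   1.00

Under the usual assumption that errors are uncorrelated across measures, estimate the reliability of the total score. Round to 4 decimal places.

Var(P+A+B+C) = 4 + 2·[0.34 + 0.29 + 0.35 + 0.21 + 0.34 + 0.52] = 4 + 4.1 = 8.1.
Because errors are independent across components, Cov(Tᵢ,Tⱼ) = Cov(Xᵢ,Xⱼ); the off-diagonal part of the true-score variance is the same as above.
True-score variance = [0.75 + 0.74 + 0.61 + 0.79] + 4.1 = 2.89 + 4.1 = 6.99.
Reliability = 6.99 / 8.1 = 0.8630.

0.8630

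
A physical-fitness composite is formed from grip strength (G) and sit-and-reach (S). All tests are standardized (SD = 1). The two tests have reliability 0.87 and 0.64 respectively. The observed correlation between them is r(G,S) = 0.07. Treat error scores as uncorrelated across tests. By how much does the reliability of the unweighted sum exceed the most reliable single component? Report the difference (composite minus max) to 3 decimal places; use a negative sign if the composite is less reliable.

-0.099

Var(sum) = 2 + 0.14 = 2.14; true-score variance = 1.51 + 0.14 = 1.65; composite reliability = 0.7710.
Max component reliability = 0.8700.
Difference = 0.7710 − 0.8700 = -0.099.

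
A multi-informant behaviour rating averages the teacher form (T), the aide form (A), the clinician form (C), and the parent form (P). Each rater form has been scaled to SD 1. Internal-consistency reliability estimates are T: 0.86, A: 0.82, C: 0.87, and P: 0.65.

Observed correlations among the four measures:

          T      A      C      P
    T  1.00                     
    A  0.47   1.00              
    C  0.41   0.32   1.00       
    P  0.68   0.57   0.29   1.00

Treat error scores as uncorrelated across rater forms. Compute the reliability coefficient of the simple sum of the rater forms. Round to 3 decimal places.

Var(T+A+C+P) = 4 + 2·[0.47 + 0.41 + 0.68 + 0.32 + 0.57 + 0.29] = 4 + 5.48 = 9.48.
Because errors are independent across components, Cov(Tᵢ,Tⱼ) = Cov(Xᵢ,Xⱼ); the off-diagonal part of the true-score variance is the same as above.
True-score variance = [0.86 + 0.82 + 0.87 + 0.65] + 5.48 = 3.2 + 5.48 = 8.68.
Reliability = 8.68 / 9.48 = 0.916.

0.916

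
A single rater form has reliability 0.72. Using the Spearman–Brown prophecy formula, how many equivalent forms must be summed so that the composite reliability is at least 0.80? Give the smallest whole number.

k ≥ ρ*(1−ρ₁)/(ρ₁(1−ρ*)) = 0.80·0.28 / (0.72·0.20) = 1.556.
Smallest integer k = 2.

2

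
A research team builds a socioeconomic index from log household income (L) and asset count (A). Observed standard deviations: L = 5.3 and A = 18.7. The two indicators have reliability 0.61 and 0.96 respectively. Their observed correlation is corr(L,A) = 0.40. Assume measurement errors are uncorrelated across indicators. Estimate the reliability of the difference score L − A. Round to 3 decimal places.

Var(L−A) = 5.3² + 18.7² − 2·5.3·18.7·0.40 = 377.78 − 79.288 = 298.492.
With uncorrelated errors the cross-covariances are all true-score covariance, so they carry over unchanged; only the diagonal terms shrink to ρᵢσᵢ².
True-score variance = [5.3²·0.61 + 18.7²·0.96] − 79.288 = 352.837 − 79.288 = 273.549.
Reliability = 273.549 / 298.492 = 0.916.

0.916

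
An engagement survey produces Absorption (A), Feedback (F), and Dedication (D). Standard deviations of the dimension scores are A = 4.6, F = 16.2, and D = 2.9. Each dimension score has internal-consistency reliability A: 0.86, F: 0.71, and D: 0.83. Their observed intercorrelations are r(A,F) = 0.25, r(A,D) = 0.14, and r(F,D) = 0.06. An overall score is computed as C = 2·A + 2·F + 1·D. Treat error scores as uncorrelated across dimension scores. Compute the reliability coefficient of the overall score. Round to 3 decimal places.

0.758

Var(C) = 2²·4.6² + 2²·16.2² + 2.9² + 2·[4·4.6·16.2·0.25 + 2·4.6·2.9·0.14 + 2·16.2·2.9·0.06] = 1142.81 + 167.786 = 1310.6.
Under uncorrelated errors the observed covariances equal the true-score covariances, so only the own-variance terms attenuate.
True-score variance = [2²·4.6²·0.86 + 2²·16.2²·0.71 + 2.9²·0.83] + 167.786 = 825.1 + 167.786 = 992.886.
Reliability = 992.886 / 1310.6 = 0.758.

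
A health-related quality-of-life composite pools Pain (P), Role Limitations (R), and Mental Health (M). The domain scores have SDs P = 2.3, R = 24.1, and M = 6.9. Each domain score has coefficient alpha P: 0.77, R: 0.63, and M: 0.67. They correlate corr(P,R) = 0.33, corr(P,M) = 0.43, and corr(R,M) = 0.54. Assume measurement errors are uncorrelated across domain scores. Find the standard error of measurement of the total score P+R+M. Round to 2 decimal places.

Var(total) = 633.71 + 229.825 = 863.535.
True-score variance = 401.882 + 229.825 = 631.708, so reliability = 0.7315.
Error variance = 863.535 − 631.708 = 231.828; SEM = √231.828 = 15.23.

15.23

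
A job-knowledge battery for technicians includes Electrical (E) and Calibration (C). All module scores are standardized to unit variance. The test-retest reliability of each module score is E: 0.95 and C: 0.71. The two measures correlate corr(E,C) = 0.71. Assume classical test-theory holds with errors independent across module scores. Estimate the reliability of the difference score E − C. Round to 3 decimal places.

0.414

Var(E−C) = 1 + 1 − 2·0.71 = 2 − 1.42 = 0.58.
With uncorrelated errors the cross-covariances are all true-score covariance, so they carry over unchanged; only the diagonal terms shrink to ρᵢσᵢ².
True-score variance = [0.95 + 0.71] − 1.42 = 1.66 − 1.42 = 0.24.
Reliability = 0.24 / 0.58 = 0.414.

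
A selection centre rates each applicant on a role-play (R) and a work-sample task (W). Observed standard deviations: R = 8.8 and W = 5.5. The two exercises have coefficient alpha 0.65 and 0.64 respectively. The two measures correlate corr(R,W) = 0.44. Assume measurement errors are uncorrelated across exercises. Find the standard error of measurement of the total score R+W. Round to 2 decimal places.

Var(total) = 107.69 + 42.592 = 150.282.
True-score variance = 69.696 + 42.592 = 112.288, so reliability = 0.7472.
Error variance = 150.282 − 112.288 = 37.994; SEM = √37.994 = 6.16.

6.16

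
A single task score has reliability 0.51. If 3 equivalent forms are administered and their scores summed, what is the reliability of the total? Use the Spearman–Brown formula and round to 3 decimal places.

ρ_k = kρ / (1 + (k−1)ρ) = 3·0.51 / (1 + 2·0.51) = 1.530 / 2.020 = 0.757.

0.757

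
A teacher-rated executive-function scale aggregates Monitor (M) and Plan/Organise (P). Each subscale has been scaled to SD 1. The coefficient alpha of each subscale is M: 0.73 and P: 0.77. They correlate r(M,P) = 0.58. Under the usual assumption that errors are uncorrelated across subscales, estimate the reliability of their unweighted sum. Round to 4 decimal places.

0.8418

Var(M+P) = 2 + 2·[0.58] = 2 + 1.16 = 3.16.
Under uncorrelated errors the observed covariances equal the true-score covariances, so only the own-variance terms attenuate.
True-score variance = [0.73 + 0.77] + 1.16 = 1.5 + 1.16 = 2.66.
Reliability = 2.66 / 3.16 = 0.8418.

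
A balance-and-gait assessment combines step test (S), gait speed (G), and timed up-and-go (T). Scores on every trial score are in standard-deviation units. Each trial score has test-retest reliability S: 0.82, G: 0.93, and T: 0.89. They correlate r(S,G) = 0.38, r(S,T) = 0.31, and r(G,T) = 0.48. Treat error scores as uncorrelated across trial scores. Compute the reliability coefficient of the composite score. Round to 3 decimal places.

0.933

Var(S+G+T) = 3 + 2·[0.38 + 0.31 + 0.48] = 3 + 2.34 = 5.34.
With uncorrelated errors the cross-covariances are all true-score covariance, so they carry over unchanged; only the diagonal terms shrink to ρᵢσᵢ².
True-score variance = [0.82 + 0.93 + 0.89] + 2.34 = 2.64 + 2.34 = 4.98.
Reliability = 4.98 / 5.34 = 0.933.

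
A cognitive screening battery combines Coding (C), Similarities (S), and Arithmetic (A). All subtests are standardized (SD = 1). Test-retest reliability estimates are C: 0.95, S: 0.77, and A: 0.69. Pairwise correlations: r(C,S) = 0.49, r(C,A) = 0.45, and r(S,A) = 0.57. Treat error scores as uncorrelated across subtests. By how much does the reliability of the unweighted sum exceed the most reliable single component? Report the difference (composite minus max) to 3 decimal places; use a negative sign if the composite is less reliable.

-0.048

Var(sum) = 3 + 3.02 = 6.02; true-score variance = 2.41 + 3.02 = 5.43; composite reliability = 0.9020.
Max component reliability = 0.9500.
Difference = 0.9020 − 0.9500 = -0.048.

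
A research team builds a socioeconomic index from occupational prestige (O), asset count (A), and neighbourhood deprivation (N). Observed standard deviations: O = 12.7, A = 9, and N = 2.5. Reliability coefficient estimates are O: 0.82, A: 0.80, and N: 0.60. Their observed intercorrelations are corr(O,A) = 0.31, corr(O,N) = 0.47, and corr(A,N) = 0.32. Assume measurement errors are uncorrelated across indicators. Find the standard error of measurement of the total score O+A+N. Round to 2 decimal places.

6.91

Var(total) = 248.54 + 115.111 = 363.651.
True-score variance = 200.808 + 115.111 = 315.919, so reliability = 0.8687.
Error variance = 363.651 − 315.919 = 47.7322; SEM = √47.7322 = 6.91.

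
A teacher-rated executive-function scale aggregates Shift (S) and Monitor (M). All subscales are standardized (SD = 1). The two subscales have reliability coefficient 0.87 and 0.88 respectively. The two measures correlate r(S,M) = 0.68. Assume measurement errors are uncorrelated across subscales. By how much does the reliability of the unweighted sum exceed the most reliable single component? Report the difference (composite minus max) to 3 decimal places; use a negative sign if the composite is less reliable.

Var(sum) = 2 + 1.36 = 3.36; true-score variance = 1.75 + 1.36 = 3.11; composite reliability = 0.9256.
Max component reliability = 0.8800.
Difference = 0.9256 − 0.8800 = 0.046.

0.046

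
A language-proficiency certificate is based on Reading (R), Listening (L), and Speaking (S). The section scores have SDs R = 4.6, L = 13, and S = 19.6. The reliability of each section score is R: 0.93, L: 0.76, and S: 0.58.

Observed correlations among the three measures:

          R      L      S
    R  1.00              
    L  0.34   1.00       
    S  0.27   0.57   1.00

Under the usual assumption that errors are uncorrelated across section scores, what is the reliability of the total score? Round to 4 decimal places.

Var(R+L+S) = 4.6² + 13² + 19.6² + 2·[4.6·13·0.34 + 4.6·19.6·0.27 + 13·19.6·0.57] = 574.32 + 379.822 = 954.142.
Under uncorrelated errors the observed covariances equal the true-score covariances, so only the own-variance terms attenuate.
True-score variance = [4.6²·0.93 + 13²·0.76 + 19.6²·0.58] + 379.822 = 370.932 + 379.822 = 750.754.
Reliability = 750.754 / 954.142 = 0.7868.

0.7868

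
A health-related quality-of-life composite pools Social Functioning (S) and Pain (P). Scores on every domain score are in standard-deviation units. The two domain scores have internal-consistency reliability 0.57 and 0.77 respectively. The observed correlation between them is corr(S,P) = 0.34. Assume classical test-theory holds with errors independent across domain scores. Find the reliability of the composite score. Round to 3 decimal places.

0.754

Var(S+P) = 2 + 2·[0.34] = 2 + 0.68 = 2.68.
Under uncorrelated errors the observed covariances equal the true-score covariances, so only the own-variance terms attenuate.
True-score variance = [0.57 + 0.77] + 0.68 = 1.34 + 0.68 = 2.02.
Reliability = 2.02 / 2.68 = 0.754.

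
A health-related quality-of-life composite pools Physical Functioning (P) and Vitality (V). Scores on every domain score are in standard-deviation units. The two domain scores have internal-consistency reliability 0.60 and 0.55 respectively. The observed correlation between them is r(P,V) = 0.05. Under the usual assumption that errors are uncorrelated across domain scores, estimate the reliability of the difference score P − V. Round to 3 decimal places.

Var(P−V) = 1 + 1 − 2·0.05 = 2 − 0.1 = 1.9.
Because errors are independent across components, Cov(Tᵢ,Tⱼ) = Cov(Xᵢ,Xⱼ); the off-diagonal part of the true-score variance is the same as above.
True-score variance = [0.60 + 0.55] − 0.1 = 1.15 − 0.1 = 1.05.
Reliability = 1.05 / 1.9 = 0.553.

0.553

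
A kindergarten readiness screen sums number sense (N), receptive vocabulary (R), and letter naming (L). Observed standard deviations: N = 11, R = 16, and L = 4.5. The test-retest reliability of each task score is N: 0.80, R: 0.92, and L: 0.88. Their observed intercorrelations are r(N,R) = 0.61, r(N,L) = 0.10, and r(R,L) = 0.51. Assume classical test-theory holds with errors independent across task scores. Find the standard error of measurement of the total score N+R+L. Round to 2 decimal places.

6.86

Var(total) = 397.25 + 298.06 = 695.31.
True-score variance = 350.14 + 298.06 = 648.2, so reliability = 0.9322.
Error variance = 695.31 − 648.2 = 47.11; SEM = √47.11 = 6.86.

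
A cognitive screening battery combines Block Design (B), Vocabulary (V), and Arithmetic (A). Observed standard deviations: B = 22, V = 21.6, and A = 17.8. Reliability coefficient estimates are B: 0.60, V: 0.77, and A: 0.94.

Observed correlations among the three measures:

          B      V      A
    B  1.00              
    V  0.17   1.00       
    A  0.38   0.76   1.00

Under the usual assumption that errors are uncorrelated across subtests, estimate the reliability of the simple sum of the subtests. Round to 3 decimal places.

Var(B+V+A) = 22² + 21.6² + 17.8² + 2·[22·21.6·0.17 + 22·17.8·0.38 + 21.6·17.8·0.76] = 1267.4 + 1043.59 = 2310.99.
With uncorrelated errors the cross-covariances are all true-score covariance, so they carry over unchanged; only the diagonal terms shrink to ρᵢσᵢ².
True-score variance = [22²·0.60 + 21.6²·0.77 + 17.8²·0.94] + 1043.59 = 947.481 + 1043.59 = 1991.07.
Reliability = 1991.07 / 2310.99 = 0.862.

0.862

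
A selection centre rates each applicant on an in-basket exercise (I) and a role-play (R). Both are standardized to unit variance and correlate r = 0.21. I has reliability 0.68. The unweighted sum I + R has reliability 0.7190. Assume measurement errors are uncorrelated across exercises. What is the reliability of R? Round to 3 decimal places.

Var(I+R) = 2 + 2·0.21 = 2.420.
True-score variance = ρ_I + ρ_R + 2·0.21, so 0.7190 = (0.68 + ρ_R + 0.42) / 2.420.
ρ_R = 0.7190·2.420 − 0.68 − 0.42 = 0.640.

0.640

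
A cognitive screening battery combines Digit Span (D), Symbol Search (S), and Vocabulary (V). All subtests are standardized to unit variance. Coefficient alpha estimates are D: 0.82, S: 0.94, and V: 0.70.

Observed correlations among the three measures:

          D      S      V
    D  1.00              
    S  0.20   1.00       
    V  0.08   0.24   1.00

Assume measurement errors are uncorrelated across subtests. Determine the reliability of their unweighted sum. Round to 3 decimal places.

Var(D+S+V) = 3 + 2·[0.20 + 0.08 + 0.24] = 3 + 1.04 = 4.04.
With uncorrelated errors the cross-covariances are all true-score covariance, so they carry over unchanged; only the diagonal terms shrink to ρᵢσᵢ².
True-score variance = [0.82 + 0.94 + 0.70] + 1.04 = 2.46 + 1.04 = 3.5.
Reliability = 3.5 / 4.04 = 0.866.

0.866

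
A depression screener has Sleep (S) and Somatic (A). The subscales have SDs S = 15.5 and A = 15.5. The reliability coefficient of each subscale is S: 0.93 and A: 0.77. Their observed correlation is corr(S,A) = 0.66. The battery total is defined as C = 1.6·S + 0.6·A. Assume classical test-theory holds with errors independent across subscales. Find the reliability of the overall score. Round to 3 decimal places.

Var(C) = 1.6²·15.5² + 0.6²·15.5² + 2·[0.96·15.5·15.5·0.66] = 701.53 + 304.445 = 1005.97.
Because errors are independent across components, Cov(Tᵢ,Tⱼ) = Cov(Xᵢ,Xⱼ); the off-diagonal part of the true-score variance is the same as above.
True-score variance = [1.6²·15.5²·0.93 + 0.6²·15.5²·0.77] + 304.445 = 638.585 + 304.445 = 943.029.
Reliability = 943.029 / 1005.97 = 0.937.

0.937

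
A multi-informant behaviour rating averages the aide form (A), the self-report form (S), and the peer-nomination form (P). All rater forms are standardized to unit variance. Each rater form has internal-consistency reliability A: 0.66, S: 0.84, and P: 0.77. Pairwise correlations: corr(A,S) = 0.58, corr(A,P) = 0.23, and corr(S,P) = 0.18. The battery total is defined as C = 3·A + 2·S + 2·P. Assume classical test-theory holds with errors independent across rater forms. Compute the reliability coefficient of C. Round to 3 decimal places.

0.836

Var(C) = 3² + 2² + 2² + 2·[6·0.58 + 6·0.23 + 4·0.18] = 17 + 11.16 = 28.16.
With uncorrelated errors the cross-covariances are all true-score covariance, so they carry over unchanged; only the diagonal terms shrink to ρᵢσᵢ².
True-score variance = [3²·0.66 + 2²·0.84 + 2²·0.77] + 11.16 = 12.38 + 11.16 = 23.54.
Reliability = 23.54 / 28.16 = 0.836.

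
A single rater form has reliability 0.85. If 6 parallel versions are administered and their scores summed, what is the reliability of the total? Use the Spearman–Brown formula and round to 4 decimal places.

0.9714

ρ_k = kρ / (1 + (k−1)ρ) = 6·0.85 / (1 + 5·0.85) = 5.100 / 5.250 = 0.9714.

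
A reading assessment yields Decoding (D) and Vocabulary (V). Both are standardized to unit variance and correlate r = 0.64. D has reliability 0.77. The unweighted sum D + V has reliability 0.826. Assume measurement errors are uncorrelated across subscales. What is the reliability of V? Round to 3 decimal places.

0.659

Var(D+V) = 2 + 2·0.64 = 3.280.
True-score variance = ρ_D + ρ_V + 2·0.64, so 0.826 = (0.77 + ρ_V + 1.28) / 3.280.
ρ_V = 0.826·3.280 − 0.77 − 1.28 = 0.659.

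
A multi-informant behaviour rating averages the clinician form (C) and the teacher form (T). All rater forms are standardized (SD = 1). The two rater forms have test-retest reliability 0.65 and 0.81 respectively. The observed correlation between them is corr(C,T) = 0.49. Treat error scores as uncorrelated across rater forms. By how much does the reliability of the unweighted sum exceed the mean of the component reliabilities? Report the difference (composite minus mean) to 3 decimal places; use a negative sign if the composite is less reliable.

0.089

Var(sum) = 2 + 0.98 = 2.98; true-score variance = 1.46 + 0.98 = 2.44; composite reliability = 0.8188.
Mean component reliability = 0.7300.
Difference = 0.8188 − 0.7300 = 0.089.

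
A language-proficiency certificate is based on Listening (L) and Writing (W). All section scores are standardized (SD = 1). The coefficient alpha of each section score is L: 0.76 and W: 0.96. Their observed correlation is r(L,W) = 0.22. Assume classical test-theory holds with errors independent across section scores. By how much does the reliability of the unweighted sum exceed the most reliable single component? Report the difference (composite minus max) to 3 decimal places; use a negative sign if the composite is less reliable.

-0.075

Var(sum) = 2 + 0.44 = 2.44; true-score variance = 1.72 + 0.44 = 2.16; composite reliability = 0.8852.
Max component reliability = 0.9600.
Difference = 0.8852 − 0.9600 = -0.075.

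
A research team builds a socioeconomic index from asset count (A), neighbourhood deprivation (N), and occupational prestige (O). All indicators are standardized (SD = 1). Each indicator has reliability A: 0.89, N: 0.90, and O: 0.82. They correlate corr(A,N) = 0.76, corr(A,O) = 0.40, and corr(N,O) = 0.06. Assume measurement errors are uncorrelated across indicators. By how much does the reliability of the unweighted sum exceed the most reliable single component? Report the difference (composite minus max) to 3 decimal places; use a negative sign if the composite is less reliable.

0.028

Var(sum) = 3 + 2.44 = 5.44; true-score variance = 2.61 + 2.44 = 5.05; composite reliability = 0.9283.
Max component reliability = 0.9000.
Difference = 0.9283 − 0.9000 = 0.028.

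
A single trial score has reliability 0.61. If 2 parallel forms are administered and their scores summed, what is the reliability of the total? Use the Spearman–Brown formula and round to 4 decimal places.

ρ_k = kρ / (1 + (k−1)ρ) = 2·0.61 / (1 + 1·0.61) = 1.220 / 1.610 = 0.7578.

0.7578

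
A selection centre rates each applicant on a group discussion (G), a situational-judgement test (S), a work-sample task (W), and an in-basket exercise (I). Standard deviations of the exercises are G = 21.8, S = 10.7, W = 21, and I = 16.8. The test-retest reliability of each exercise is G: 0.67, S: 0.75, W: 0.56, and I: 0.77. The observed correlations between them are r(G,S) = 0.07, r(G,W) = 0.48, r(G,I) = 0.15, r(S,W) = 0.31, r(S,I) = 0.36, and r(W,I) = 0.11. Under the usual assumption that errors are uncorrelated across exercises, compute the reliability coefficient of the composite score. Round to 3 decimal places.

0.802

Var(G+S+W+I) = 21.8² + 10.7² + 21² + 16.8² + 2·[21.8·10.7·0.07 + 21.8·21·0.48 + 21.8·16.8·0.15 + 10.7·21·0.31 + 10.7·16.8·0.36 + 21·16.8·0.11] = 1312.97 + 928.374 = 2241.34.
With uncorrelated errors the cross-covariances are all true-score covariance, so they carry over unchanged; only the diagonal terms shrink to ρᵢσᵢ².
True-score variance = [21.8²·0.67 + 10.7²·0.75 + 21²·0.56 + 16.8²·0.77] + 928.374 = 868.563 + 928.374 = 1796.94.
Reliability = 1796.94 / 2241.34 = 0.802.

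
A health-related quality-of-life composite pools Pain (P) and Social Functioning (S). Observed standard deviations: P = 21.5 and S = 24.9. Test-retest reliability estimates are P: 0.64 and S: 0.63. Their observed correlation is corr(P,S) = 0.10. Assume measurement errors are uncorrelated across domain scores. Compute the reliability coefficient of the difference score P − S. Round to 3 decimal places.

Var(P−S) = 21.5² + 24.9² − 2·21.5·24.9·0.10 = 1082.26 − 107.07 = 975.19.
With uncorrelated errors the cross-covariances are all true-score covariance, so they carry over unchanged; only the diagonal terms shrink to ρᵢσᵢ².
True-score variance = [21.5²·0.64 + 24.9²·0.63] − 107.07 = 686.446 − 107.07 = 579.376.
Reliability = 579.376 / 975.19 = 0.594.

0.594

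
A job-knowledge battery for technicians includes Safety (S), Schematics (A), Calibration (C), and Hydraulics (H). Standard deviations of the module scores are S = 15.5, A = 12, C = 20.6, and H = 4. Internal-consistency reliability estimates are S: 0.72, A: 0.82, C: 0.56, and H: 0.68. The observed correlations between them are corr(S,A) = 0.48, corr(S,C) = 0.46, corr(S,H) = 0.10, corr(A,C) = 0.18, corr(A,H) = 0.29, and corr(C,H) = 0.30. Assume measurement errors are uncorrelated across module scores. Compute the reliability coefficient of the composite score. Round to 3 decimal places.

Var(S+A+C+H) = 15.5² + 12² + 20.6² + 4² + 2·[15.5·12·0.48 + 15.5·20.6·0.46 + 15.5·4·0.10 + 12·20.6·0.18 + 12·4·0.29 + 20.6·4·0.30] = 824.61 + 650.988 = 1475.6.
Because errors are independent across components, Cov(Tᵢ,Tⱼ) = Cov(Xᵢ,Xⱼ); the off-diagonal part of the true-score variance is the same as above.
True-score variance = [15.5²·0.72 + 12²·0.82 + 20.6²·0.56 + 4²·0.68] + 650.988 = 539.582 + 650.988 = 1190.57.
Reliability = 1190.57 / 1475.6 = 0.807.

0.807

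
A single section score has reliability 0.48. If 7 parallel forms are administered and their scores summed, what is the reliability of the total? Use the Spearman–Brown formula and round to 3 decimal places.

ρ_k = kρ / (1 + (k−1)ρ) = 7·0.48 / (1 + 6·0.48) = 3.360 / 3.880 = 0.866.

0.866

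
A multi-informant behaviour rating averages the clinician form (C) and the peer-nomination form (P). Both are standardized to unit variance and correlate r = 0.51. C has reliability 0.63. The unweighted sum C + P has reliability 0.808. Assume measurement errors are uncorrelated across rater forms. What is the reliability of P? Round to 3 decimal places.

0.790

Var(C+P) = 2 + 2·0.51 = 3.020.
True-score variance = ρ_C + ρ_P + 2·0.51, so 0.808 = (0.63 + ρ_P + 1.02) / 3.020.
ρ_P = 0.808·3.020 − 0.63 − 1.02 = 0.790.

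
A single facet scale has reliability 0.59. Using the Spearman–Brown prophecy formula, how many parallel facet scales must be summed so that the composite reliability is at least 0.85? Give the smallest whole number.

k ≥ ρ*(1−ρ₁)/(ρ₁(1−ρ*)) = 0.85·0.41 / (0.59·0.15) = 3.938.
Smallest integer k = 4.

4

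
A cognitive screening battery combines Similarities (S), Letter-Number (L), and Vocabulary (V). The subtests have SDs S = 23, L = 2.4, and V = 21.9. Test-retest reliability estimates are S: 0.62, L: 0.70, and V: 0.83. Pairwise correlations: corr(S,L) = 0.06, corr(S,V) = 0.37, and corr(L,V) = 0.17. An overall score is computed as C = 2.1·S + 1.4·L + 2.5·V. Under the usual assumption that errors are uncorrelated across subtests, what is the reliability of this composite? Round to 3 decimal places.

Var(C) = 2.1²·23² + 1.4²·2.4² + 2.5²·21.9² + 2·[2.94·23·2.4·0.06 + 5.25·23·21.9·0.37 + 3.5·2.4·21.9·0.17] = 5341.74 + 2038.9 = 7380.64.
Under uncorrelated errors the observed covariances equal the true-score covariances, so only the own-variance terms attenuate.
True-score variance = [2.1²·23²·0.62 + 1.4²·2.4²·0.70 + 2.5²·21.9²·0.83] + 2038.9 = 3942.27 + 2038.9 = 5981.17.
Reliability = 5981.17 / 7380.64 = 0.810.

0.810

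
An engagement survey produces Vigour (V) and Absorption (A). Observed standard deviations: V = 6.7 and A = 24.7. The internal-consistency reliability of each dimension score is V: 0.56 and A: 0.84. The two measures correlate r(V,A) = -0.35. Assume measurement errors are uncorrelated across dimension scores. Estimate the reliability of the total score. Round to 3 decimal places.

0.782

Var(V+A) = 6.7² + 24.7² + 2·[6.7·24.7·(-0.35)] = 654.98 − 115.843 = 539.137.
Because errors are independent across components, Cov(Tᵢ,Tⱼ) = Cov(Xᵢ,Xⱼ); the off-diagonal part of the true-score variance is the same as above.
True-score variance = [6.7²·0.56 + 24.7²·0.84] − 115.843 = 537.614 − 115.843 = 421.771.
Reliability = 421.771 / 539.137 = 0.782.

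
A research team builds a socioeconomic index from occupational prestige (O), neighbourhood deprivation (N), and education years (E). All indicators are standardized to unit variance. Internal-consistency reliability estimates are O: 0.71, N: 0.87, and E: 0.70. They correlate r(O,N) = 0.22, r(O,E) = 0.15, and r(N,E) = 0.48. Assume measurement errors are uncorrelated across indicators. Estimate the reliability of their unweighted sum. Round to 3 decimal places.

0.847

Var(O+N+E) = 3 + 2·[0.22 + 0.15 + 0.48] = 3 + 1.7 = 4.7.
Because errors are independent across components, Cov(Tᵢ,Tⱼ) = Cov(Xᵢ,Xⱼ); the off-diagonal part of the true-score variance is the same as above.
True-score variance = [0.71 + 0.87 + 0.70] + 1.7 = 2.28 + 1.7 = 3.98.
Reliability = 3.98 / 4.7 = 0.847.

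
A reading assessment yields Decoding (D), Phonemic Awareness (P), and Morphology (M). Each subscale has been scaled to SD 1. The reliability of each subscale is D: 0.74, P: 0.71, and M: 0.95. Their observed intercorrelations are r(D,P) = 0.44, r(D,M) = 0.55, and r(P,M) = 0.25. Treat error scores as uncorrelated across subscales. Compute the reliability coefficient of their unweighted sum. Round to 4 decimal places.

Var(D+P+M) = 3 + 2·[0.44 + 0.55 + 0.25] = 3 + 2.48 = 5.48.
Because errors are independent across components, Cov(Tᵢ,Tⱼ) = Cov(Xᵢ,Xⱼ); the off-diagonal part of the true-score variance is the same as above.
True-score variance = [0.74 + 0.71 + 0.95] + 2.48 = 2.4 + 2.48 = 4.88.
Reliability = 4.88 / 5.48 = 0.8905.

0.8905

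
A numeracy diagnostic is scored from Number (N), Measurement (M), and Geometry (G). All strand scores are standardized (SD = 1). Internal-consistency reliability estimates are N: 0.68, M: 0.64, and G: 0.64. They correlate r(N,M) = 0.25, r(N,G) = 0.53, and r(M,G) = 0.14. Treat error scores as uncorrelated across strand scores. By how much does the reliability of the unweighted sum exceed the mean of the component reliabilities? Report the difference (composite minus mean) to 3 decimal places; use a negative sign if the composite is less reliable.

Var(sum) = 3 + 1.84 = 4.84; true-score variance = 1.96 + 1.84 = 3.8; composite reliability = 0.7851.
Mean component reliability = 0.6533.
Difference = 0.7851 − 0.6533 = 0.132.

0.132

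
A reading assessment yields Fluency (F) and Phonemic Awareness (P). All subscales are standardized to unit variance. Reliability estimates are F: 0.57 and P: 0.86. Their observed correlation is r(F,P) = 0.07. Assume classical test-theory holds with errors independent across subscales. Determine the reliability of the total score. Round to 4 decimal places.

Var(F+P) = 2 + 2·[0.07] = 2 + 0.14 = 2.14.
Under uncorrelated errors the observed covariances equal the true-score covariances, so only the own-variance terms attenuate.
True-score variance = [0.57 + 0.86] + 0.14 = 1.43 + 0.14 = 1.57.
Reliability = 1.57 / 2.14 = 0.7336.

0.7336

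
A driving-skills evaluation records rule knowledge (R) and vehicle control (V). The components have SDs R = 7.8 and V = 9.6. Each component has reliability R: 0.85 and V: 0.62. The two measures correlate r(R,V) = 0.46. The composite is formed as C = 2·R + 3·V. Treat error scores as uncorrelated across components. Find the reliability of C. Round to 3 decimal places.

0.763

Var(C) = 2²·7.8² + 3²·9.6² + 2·[6·7.8·9.6·0.46] = 1072.8 + 413.338 = 1486.14.
With uncorrelated errors the cross-covariances are all true-score covariance, so they carry over unchanged; only the diagonal terms shrink to ρᵢσᵢ².
True-score variance = [2²·7.8²·0.85 + 3²·9.6²·0.62] + 413.338 = 721.109 + 413.338 = 1134.45.
Reliability = 1134.45 / 1486.14 = 0.763.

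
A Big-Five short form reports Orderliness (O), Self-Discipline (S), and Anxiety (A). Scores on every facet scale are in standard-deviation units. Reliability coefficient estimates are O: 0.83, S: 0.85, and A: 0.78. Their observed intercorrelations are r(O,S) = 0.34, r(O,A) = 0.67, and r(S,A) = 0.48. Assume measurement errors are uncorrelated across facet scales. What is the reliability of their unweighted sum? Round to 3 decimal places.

Var(O+S+A) = 3 + 2·[0.34 + 0.67 + 0.48] = 3 + 2.98 = 5.98.
With uncorrelated errors the cross-covariances are all true-score covariance, so they carry over unchanged; only the diagonal terms shrink to ρᵢσᵢ².
True-score variance = [0.83 + 0.85 + 0.78] + 2.98 = 2.46 + 2.98 = 5.44.
Reliability = 5.44 / 5.98 = 0.910.

0.910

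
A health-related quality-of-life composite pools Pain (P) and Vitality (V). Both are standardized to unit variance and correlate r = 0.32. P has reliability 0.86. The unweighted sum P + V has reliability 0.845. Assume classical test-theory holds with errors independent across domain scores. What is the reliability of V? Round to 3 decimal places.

Var(P+V) = 2 + 2·0.32 = 2.640.
True-score variance = ρ_P + ρ_V + 2·0.32, so 0.845 = (0.86 + ρ_V + 0.64) / 2.640.
ρ_V = 0.845·2.640 − 0.86 − 0.64 = 0.731.

0.731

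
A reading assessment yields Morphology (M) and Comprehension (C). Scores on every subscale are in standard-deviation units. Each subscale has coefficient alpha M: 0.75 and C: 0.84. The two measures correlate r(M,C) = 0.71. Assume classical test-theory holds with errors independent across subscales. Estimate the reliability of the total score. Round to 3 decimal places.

0.880

Var(M+C) = 2 + 2·[0.71] = 2 + 1.42 = 3.42.
Under uncorrelated errors the observed covariances equal the true-score covariances, so only the own-variance terms attenuate.
True-score variance = [0.75 + 0.84] + 1.42 = 1.59 + 1.42 = 3.01.
Reliability = 3.01 / 3.42 = 0.880.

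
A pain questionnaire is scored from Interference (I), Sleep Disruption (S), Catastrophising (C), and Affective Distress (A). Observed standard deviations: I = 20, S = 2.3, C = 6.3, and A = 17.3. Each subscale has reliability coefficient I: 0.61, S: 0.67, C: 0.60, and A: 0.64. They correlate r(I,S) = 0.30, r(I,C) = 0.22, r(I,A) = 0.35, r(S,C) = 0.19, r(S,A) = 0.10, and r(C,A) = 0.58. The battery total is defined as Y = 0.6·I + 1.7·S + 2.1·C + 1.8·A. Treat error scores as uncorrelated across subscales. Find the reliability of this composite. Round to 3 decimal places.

Var(Y) = 0.6²·20² + 1.7²·2.3² + 2.1²·6.3² + 1.8²·17.3² + 2·[1.02·20·2.3·0.30 + 1.26·20·6.3·0.22 + 1.08·20·17.3·0.35 + 3.57·2.3·6.3·0.19 + 3.06·2.3·17.3·0.10 + 3.78·6.3·17.3·0.58] = 1304.02 + 881.49 = 2185.51.
Because errors are independent across components, Cov(Tᵢ,Tⱼ) = Cov(Xᵢ,Xⱼ); the off-diagonal part of the true-score variance is the same as above.
True-score variance = [0.6²·20²·0.61 + 1.7²·2.3²·0.67 + 2.1²·6.3²·0.60 + 1.8²·17.3²·0.64] + 881.49 = 823.711 + 881.49 = 1705.2.
Reliability = 1705.2 / 2185.51 = 0.780.

0.780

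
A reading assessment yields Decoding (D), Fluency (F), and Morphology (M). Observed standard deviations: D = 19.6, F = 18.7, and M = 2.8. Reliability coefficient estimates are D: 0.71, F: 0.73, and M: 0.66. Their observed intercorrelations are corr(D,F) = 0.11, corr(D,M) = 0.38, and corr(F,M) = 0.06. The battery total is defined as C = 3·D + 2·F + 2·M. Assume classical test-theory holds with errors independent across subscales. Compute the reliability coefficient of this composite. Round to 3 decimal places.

Var(C) = 3²·19.6² + 2²·18.7² + 2²·2.8² + 2·[6·19.6·18.7·0.11 + 6·19.6·2.8·0.38 + 4·18.7·2.8·0.06] = 4887.56 + 759.192 = 5646.75.
With uncorrelated errors the cross-covariances are all true-score covariance, so they carry over unchanged; only the diagonal terms shrink to ρᵢσᵢ².
True-score variance = [3²·19.6²·0.71 + 2²·18.7²·0.73 + 2²·2.8²·0.66] + 759.192 = 3496.57 + 759.192 = 4255.77.
Reliability = 4255.77 / 5646.75 = 0.754.

0.754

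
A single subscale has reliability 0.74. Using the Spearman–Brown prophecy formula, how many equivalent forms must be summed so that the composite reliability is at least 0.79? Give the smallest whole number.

2

k ≥ ρ*(1−ρ₁)/(ρ₁(1−ρ*)) = 0.79·0.26 / (0.74·0.21) = 1.322.
Smallest integer k = 2.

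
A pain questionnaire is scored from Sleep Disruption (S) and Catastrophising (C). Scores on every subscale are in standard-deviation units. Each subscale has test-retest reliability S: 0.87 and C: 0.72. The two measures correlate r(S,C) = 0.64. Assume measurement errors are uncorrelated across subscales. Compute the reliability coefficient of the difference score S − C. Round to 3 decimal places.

Var(S−C) = 1 + 1 − 2·0.64 = 2 − 1.28 = 0.72.
With uncorrelated errors the cross-covariances are all true-score covariance, so they carry over unchanged; only the diagonal terms shrink to ρᵢσᵢ².
True-score variance = [0.87 + 0.72] − 1.28 = 1.59 − 1.28 = 0.31.
Reliability = 0.31 / 0.72 = 0.431.

0.431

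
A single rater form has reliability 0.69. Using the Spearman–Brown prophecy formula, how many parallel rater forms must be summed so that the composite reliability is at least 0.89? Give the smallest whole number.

k ≥ ρ*(1−ρ₁)/(ρ₁(1−ρ*)) = 0.89·0.31 / (0.69·0.11) = 3.635.
Smallest integer k = 4.

4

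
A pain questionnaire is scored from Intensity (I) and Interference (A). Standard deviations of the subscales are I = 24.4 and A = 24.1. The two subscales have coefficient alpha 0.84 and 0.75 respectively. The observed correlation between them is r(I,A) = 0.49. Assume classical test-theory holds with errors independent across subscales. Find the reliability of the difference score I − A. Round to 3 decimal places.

0.599

Var(I−A) = 24.4² + 24.1² − 2·24.4·24.1·0.49 = 1176.17 − 576.279 = 599.891.
Under uncorrelated errors the observed covariances equal the true-score covariances, so only the own-variance terms attenuate.
True-score variance = [24.4²·0.84 + 24.1²·0.75] − 576.279 = 935.71 − 576.279 = 359.431.
Reliability = 359.431 / 599.891 = 0.599.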